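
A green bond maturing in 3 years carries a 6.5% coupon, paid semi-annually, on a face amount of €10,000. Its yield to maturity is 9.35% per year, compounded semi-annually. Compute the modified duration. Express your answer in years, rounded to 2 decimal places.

Periodic yield y = 0.04675. First find Macaulay duration:
  t   CF        PV=CF/(1+0.04675)^t    t·PV
  1       325.00       310.4848       310.4848
  2       325.00       296.6179       593.2359
  3       325.00       283.3704       850.1111
  4       325.00       270.7145     1,082.8579
  5       325.00       258.6238     1,293.1191
  6    10,325.00     7,849.3238    47,095.9426
  Σ                  9,269.1352    51,225.7514
P = 9,269.1352; Macaulay duration = 51,225.7514 / 9,269.1352 = 5.52649 half-year periods = 2.76324 years.
Modified duration = D_Mac / (1 + y) = 2.76324 / 1.04675 = 2.63983 years.

2.64 years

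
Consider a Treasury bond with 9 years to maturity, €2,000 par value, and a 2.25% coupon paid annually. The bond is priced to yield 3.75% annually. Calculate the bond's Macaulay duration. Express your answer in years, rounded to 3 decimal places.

8.190 years

Periodic yield y = 0.0375. Discount each cash flow and weight by its year:
  t   CF        PV=CF/(1+0.0375)^t    t·PV
  1        45.00        43.3735        43.3735
  2        45.00        41.8058        83.6116
  3        45.00        40.2947       120.8842
  4        45.00        38.8383       155.3532
  5        45.00        37.4345       187.1725
  6        45.00        36.0814       216.4886
  7        45.00        34.7773       243.4411
  8        45.00        33.5203       268.1623
  9     2,045.00     1,468.2512    13,214.2608
  Σ                  1,774.3770    14,532.7476
Price P = Σ PV = 1,774.3770.
Macaulay duration = Σ(t·PV) / P = 14,532.7476 / 1,774.3770 = 8.19034 years.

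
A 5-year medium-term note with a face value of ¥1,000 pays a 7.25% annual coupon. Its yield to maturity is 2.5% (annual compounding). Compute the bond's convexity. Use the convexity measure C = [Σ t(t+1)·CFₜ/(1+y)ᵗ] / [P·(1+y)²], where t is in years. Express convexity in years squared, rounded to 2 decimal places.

With y = 0.025:
  t   CF        PV=CF/(1+0.025)^t    t·PV        t(t+1)·PV
  1        72.50        70.7317        70.7317         141.4634
  2        72.50        69.0065       138.0131         414.0393
  3        72.50        67.3235       201.9704         807.8815
  4        72.50        65.6814       262.7257       1,313.6284
  5     1,072.50       947.9337     4,739.6686      28,438.0117
  Σ                  1,220.6769     5,413.1095      31,115.0243
P = 1,220.6769.
Convexity = Σ t(t+1)·PV / [P·(1+y)²] = 31,115.0243 / (1,220.6769 × 1.050625) = 24.26173.

24.26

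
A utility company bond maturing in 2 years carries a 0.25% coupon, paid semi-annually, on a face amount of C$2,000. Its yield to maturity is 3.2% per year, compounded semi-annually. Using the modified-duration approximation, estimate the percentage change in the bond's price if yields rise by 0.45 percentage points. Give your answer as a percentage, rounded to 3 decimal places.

Periodic yield y = 0.016. Modified duration first:
  t   CF        PV=CF/(1+0.016)^t    t·PV
  1         2.50         2.4606         2.4606
  2         2.50         2.4219         4.8438
  3         2.50         2.3837         7.1512
  4     2,002.50     1,879.3068     7,517.2273
  Σ                  1,886.5731     7,531.6829
P = 1,886.5731; D_Mac = 3.99226 half-year periods = 1.99613 yrs; D_mod = 1.99613/(1+0.016) = 1.96469 yrs.
ΔP/P ≈ -D_mod · Δy = -1.96469 × (+0.0045) = -0.008841 = -0.8841%.

-0.884%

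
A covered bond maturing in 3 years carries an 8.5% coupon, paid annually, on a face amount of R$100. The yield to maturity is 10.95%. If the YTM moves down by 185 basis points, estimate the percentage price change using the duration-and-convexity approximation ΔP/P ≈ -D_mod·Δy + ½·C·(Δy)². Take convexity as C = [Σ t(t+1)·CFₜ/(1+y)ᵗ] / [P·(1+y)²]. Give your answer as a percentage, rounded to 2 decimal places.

With y = 0.1095:
  t   CF        PV=CF/(1+0.1095)^t    t·PV        t(t+1)·PV
  1         8.50         7.6611         7.6611          15.3222
  2         8.50         6.9050        13.8100          41.4301
  3       108.50        79.4416       238.3247         953.2988
  Σ                     94.0077       259.7958       1,010.0511
P = 94.0077; D_Mac = 2.76356 yrs; D_mod = 2.49082 yrs; C = 8.72821.
Duration effect: -2.49082 × (-0.0185) = +0.046080
Convexity effect: 0.5 × 8.72821 × (-0.0185)² = +0.0014936
ΔP/P ≈ +0.046080 + 0.0014936 = +0.047574 = +4.7574%.

+4.76%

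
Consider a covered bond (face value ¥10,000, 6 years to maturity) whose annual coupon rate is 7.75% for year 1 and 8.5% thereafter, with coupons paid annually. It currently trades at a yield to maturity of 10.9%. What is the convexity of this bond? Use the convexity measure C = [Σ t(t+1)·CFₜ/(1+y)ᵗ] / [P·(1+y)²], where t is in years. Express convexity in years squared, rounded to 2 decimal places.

With y = 0.109:
  t   CF        PV=CF/(1+0.109)^t    t·PV        t(t+1)·PV
  1       775.00       698.8278       698.8278       1,397.6555
  2       850.00       691.1238     1,382.2476       4,146.7427
  3       850.00       623.1955     1,869.5864       7,478.3456
  4       850.00       561.9436     2,247.7745      11,238.8723
  5       850.00       506.7120     2,533.5600      15,201.3602
  6    10,850.00     5,832.3081    34,993.8489     244,956.9420
  Σ                  8,914.1108    43,725.8451     284,419.9183
P = 8,914.1108.
Convexity = Σ t(t+1)·PV / [P·(1+y)²] = 284,419.9183 / (8,914.1108 × 1.229881) = 25.94292.

25.94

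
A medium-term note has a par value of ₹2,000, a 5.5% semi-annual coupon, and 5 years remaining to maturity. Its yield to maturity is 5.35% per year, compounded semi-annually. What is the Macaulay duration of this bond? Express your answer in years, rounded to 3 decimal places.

4.441 years

Periodic yield y = 0.02675. Discount each cash flow and weight by its period:
  t   CF        PV=CF/(1+0.02675)^t    t·PV
  1        55.00        53.5671        53.5671
  2        55.00        52.1715       104.3430
  3        55.00        50.8123       152.4368
  4        55.00        49.4884       197.9538
  5        55.00        48.1991       240.9956
  6        55.00        46.9434       281.6603
  7        55.00        45.7204       320.0426
  8        55.00        44.5292       356.2337
  9        55.00        43.3691       390.3218
  10    2,055.00     1,578.2097    15,782.0971
  Σ                  2,013.0102    17,879.6517
Price P = Σ PV = 2,013.0102.
Macaulay duration = Σ(t·PV) / P = 17,879.6517 / 2,013.0102 = 8.88205 half-year periods.
In years: 8.88205 / 2 = 4.44102 years.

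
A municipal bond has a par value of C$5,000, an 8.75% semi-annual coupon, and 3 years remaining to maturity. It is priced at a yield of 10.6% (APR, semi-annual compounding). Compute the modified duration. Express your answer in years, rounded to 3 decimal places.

Periodic yield y = 0.053. First find Macaulay duration:
  t   CF        PV=CF/(1+0.053)^t    t·PV
  1       218.75       207.7398       207.7398
  2       218.75       197.2838       394.5675
  3       218.75       187.3540       562.0620
  4       218.75       177.9240       711.6961
  5       218.75       168.9687       844.8434
  6     5,218.75     3,828.2145    22,969.2871
  Σ                  4,767.4847    25,690.1958
P = 4,767.4847; Macaulay duration = 25,690.1958 / 4,767.4847 = 5.38863 half-year periods = 2.69431 years.
Modified duration = D_Mac / (1 + y) = 2.69431 / 1.053 = 2.55870 years.

2.559 years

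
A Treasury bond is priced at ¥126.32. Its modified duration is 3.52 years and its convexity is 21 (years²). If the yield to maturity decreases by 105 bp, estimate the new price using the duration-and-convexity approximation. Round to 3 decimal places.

¥131.135

Duration effect: -D_mod·Δy = -3.52 × (-0.0105) = +0.036960
Convexity effect: ½·C·(Δy)² = 0.5 × 21 × (-0.0105)² = +0.001157625
ΔP/P ≈ +0.036960 + 0.001157625 = +0.038117625
New price ≈ 126.32 × (1 + 0.038117625) = 131.13501839.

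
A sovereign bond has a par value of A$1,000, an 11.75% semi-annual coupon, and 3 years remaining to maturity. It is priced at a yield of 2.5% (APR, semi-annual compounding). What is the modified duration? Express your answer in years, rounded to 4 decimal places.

Periodic yield y = 0.0125. First find Macaulay duration:
  t   CF        PV=CF/(1+0.0125)^t    t·PV
  1        58.75        58.0247        58.0247
  2        58.75        57.3083       114.6167
  3        58.75        56.6008       169.8025
  4        58.75        55.9021       223.6082
  5        58.75        55.2119       276.0595
  6     1,058.75       982.7051     5,896.2309
  Σ                  1,265.7530     6,738.3425
P = 1,265.7530; Macaulay duration = 6,738.3425 / 1,265.7530 = 5.32358 half-year periods = 2.66179 years.
Modified duration = D_Mac / (1 + y) = 2.66179 / 1.0125 = 2.62893 years.

2.6289 years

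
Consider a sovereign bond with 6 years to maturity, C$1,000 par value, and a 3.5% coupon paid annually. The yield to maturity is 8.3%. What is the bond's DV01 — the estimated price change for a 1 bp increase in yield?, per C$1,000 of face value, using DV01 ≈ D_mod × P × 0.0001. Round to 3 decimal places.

C$0.392

Periodic yield y = 0.083.
  t   CF        PV=CF/(1+0.083)^t    t·PV
  1        35.00        32.3176        32.3176
  2        35.00        29.8408        59.6817
  3        35.00        27.5539        82.6616
  4        35.00        25.4422       101.7687
  5        35.00        23.4923       117.4616
  6     1,035.00       641.4600     3,848.7603
  Σ                    780.1069     4,242.6515
P = 780.1069; D_Mac = 5.43855 yrs; D_mod = 5.02175 yrs.
DV01 ≈ 5.02175 × 780.1069 × 0.0001 = 0.391750.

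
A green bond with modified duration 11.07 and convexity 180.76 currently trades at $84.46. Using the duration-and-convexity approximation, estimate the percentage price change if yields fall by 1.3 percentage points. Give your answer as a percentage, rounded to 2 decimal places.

+15.92%

Duration effect: -D_mod·Δy = -11.07 × (-0.013) = +0.143910
Convexity effect: ½·C·(Δy)² = 0.5 × 180.76 × (-0.013)² = +0.01527422
ΔP/P ≈ +0.143910 + 0.01527422 = +0.15918422
= +15.918422%.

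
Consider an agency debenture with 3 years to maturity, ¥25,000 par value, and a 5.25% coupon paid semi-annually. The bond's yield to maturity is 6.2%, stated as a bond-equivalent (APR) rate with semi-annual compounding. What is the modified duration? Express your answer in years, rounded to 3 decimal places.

Periodic yield y = 0.031. First find Macaulay duration:
  t   CF        PV=CF/(1+0.031)^t    t·PV
  1       656.25       636.5179       636.5179
  2       656.25       617.3792     1,234.7584
  3       656.25       598.8159     1,796.4477
  4       656.25       580.8108     2,323.2430
  5       656.25       563.3470     2,816.7350
  6    25,656.25    21,361.9644   128,171.7864
  Σ                 24,358.8352   136,979.4885
P = 24,358.8352; Macaulay duration = 136,979.4885 / 24,358.8352 = 5.62340 half-year periods = 2.81170 years.
Modified duration = D_Mac / (1 + y) = 2.81170 / 1.031 = 2.72716 years.

2.727 years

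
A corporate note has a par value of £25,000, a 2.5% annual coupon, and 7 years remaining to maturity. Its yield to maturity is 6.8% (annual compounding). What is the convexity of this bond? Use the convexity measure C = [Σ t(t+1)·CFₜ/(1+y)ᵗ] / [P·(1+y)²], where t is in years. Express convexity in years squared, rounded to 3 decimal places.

43.769

With y = 0.068:
  t   CF        PV=CF/(1+0.068)^t    t·PV        t(t+1)·PV
  1       625.00       585.2060       585.2060       1,170.4120
  2       625.00       547.9457     1,095.8914       3,287.6741
  3       625.00       513.0578     1,539.1733       6,156.6931
  4       625.00       480.3912     1,921.5646       9,607.8232
  5       625.00       449.8045     2,249.0223      13,494.1337
  6       625.00       421.1652     2,526.9913      17,688.9393
  7    25,625.00    16,168.3278   113,178.2945     905,426.3561
  Σ                 19,165.8981   123,096.1434     956,832.0314
P = 19,165.8981.
Convexity = Σ t(t+1)·PV / [P·(1+y)²] = 956,832.0314 / (19,165.8981 × 1.140624) = 43.76874.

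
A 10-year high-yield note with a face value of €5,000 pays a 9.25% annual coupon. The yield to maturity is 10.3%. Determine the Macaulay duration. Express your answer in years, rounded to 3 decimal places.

6.826 years

Periodic yield y = 0.103. Discount each cash flow and weight by its year:
  t   CF        PV=CF/(1+0.103)^t    t·PV
  1       462.50       419.3110       419.3110
  2       462.50       380.1550       760.3100
  3       462.50       344.6555     1,033.9665
  4       462.50       312.4710     1,249.8839
  5       462.50       283.2919     1,416.4596
  6       462.50       256.8376     1,541.0258
  7       462.50       232.8537     1,629.9759
  8       462.50       211.1094     1,688.8755
  9       462.50       191.3957     1,722.5611
  10    5,462.50     2,049.4453    20,494.4527
  Σ                  4,681.5261    31,956.8219
Price P = Σ PV = 4,681.5261.
Macaulay duration = Σ(t·PV) / P = 31,956.8219 / 4,681.5261 = 6.82615 years.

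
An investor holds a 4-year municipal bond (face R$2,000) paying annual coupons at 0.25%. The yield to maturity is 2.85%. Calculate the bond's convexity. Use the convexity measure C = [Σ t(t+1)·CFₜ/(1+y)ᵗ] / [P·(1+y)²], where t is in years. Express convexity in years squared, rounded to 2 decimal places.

With y = 0.0285:
  t   CF        PV=CF/(1+0.0285)^t    t·PV        t(t+1)·PV
  1         5.00         4.8614         4.8614           9.7229
  2         5.00         4.7267         9.4535          28.3604
  3         5.00         4.5958        13.7873          55.1491
  4     2,005.00     1,791.8316     7,167.3264      35,836.6321
  Σ                  1,806.0155     7,195.4286      35,929.8645
P = 1,806.0155.
Convexity = Σ t(t+1)·PV / [P·(1+y)²] = 35,929.8645 / (1,806.0155 × 1.057812) = 18.80726.

18.81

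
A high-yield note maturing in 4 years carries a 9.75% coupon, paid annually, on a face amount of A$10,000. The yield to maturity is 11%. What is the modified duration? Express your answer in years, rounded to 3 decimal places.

Periodic yield y = 0.11. First find Macaulay duration:
  t   CF        PV=CF/(1+0.11)^t    t·PV
  1       975.00       878.3784       878.3784
  2       975.00       791.3319     1,582.6637
  3       975.00       712.9116     2,138.7348
  4    10,975.00     7,229.5724    28,918.2898
  Σ                  9,612.1943    33,518.0667
P = 9,612.1943; Macaulay duration = 33,518.0667 / 9,612.1943 = 3.48704 years.
Modified duration = D_Mac / (1 + y) = 3.48704 / 1.11 = 3.14147 years.

3.141 years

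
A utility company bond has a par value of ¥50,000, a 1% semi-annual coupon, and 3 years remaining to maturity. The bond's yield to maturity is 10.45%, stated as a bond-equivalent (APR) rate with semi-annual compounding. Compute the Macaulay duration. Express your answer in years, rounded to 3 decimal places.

2.956 years

Periodic yield y = 0.05225. Discount each cash flow and weight by its period:
  t   CF        PV=CF/(1+0.05225)^t    t·PV
  1       250.00       237.5861       237.5861
  2       250.00       225.7887       451.5773
  3       250.00       214.5770       643.7311
  4       250.00       203.9221       815.6884
  5       250.00       193.7962       968.9812
  6    50,250.00    37,018.8105   222,112.8629
  Σ                 38,094.4806   225,230.4270
Price P = Σ PV = 38,094.4806.
Macaulay duration = Σ(t·PV) / P = 225,230.4270 / 38,094.4806 = 5.91242 half-year periods.
In years: 5.91242 / 2 = 2.95621 years.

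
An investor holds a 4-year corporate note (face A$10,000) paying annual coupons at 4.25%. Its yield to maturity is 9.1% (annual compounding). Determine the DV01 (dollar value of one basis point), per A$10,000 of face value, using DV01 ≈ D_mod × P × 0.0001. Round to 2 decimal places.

Periodic yield y = 0.091.
  t   CF        PV=CF/(1+0.091)^t    t·PV
  1       425.00       389.5509       389.5509
  2       425.00       357.0585       714.1171
  3       425.00       327.2764       981.8292
  4    10,425.00     7,358.2927    29,433.1709
  Σ                  8,432.1785    31,518.6681
P = 8,432.1785; D_Mac = 3.73790 yrs; D_mod = 3.42613 yrs.
DV01 ≈ 3.42613 × 8,432.1785 × 0.0001 = 2.888970.

A$2.89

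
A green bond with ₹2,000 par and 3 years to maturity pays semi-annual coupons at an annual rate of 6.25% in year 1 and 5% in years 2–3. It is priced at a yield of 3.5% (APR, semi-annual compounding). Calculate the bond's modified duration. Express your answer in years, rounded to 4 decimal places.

2.7550 years

Periodic yield y = 0.0175. First find Macaulay duration:
  t   CF        PV=CF/(1+0.0175)^t    t·PV
  1        62.50        61.4251        61.4251
  2        62.50        60.3686       120.7372
  3        50.00        47.4643       142.3928
  4        50.00        46.6479       186.5917
  5        50.00        45.8456       229.2281
  6     2,050.00     1,847.3422    11,084.0533
  Σ                  2,109.0937    11,824.4282
P = 2,109.0937; Macaulay duration = 11,824.4282 / 2,109.0937 = 5.60640 half-year periods = 2.80320 years.
Modified duration = D_Mac / (1 + y) = 2.80320 / 1.0175 = 2.75499 years.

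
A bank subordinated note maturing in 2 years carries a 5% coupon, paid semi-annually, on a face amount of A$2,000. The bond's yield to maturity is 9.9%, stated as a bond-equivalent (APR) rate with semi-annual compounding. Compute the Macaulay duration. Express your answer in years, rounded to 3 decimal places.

Periodic yield y = 0.0495. Discount each cash flow and weight by its period:
  t   CF        PV=CF/(1+0.0495)^t    t·PV
  1        50.00        47.6417        47.6417
  2        50.00        45.3947        90.7894
  3        50.00        43.2536       129.7609
  4     2,050.00     1,689.7564     6,759.0254
  Σ                  1,826.0464     7,027.2175
Price P = Σ PV = 1,826.0464.
Macaulay duration = Σ(t·PV) / P = 7,027.2175 / 1,826.0464 = 3.84832 half-year periods.
In years: 3.84832 / 2 = 1.92416 years.

1.924 years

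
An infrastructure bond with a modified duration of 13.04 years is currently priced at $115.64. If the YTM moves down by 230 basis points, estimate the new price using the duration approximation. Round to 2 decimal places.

Duration approximation: ΔP/P ≈ -D_mod · Δy = -13.04 × (-0.023) = +0.299920.
New price ≈ 115.64 × (1 + 0.299920) = 150.3227488.

$150.32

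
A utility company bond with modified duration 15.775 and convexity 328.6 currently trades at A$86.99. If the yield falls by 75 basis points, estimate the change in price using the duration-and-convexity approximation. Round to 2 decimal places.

+A$11.10

Duration effect: -D_mod·Δy = -15.775 × (-0.0075) = +0.1183125
Convexity effect: ½·C·(Δy)² = 0.5 × 328.6 × (-0.0075)² = +0.009241875
ΔP/P ≈ +0.1183125 + 0.009241875 = +0.127554375
ΔP ≈ 86.99 × (+0.127554375) = +11.09595508125.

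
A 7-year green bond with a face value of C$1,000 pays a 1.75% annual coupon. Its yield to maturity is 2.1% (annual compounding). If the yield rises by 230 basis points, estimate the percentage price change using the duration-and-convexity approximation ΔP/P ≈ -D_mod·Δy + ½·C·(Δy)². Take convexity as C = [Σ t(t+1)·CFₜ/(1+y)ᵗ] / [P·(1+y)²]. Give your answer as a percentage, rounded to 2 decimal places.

With y = 0.021:
  t   CF        PV=CF/(1+0.021)^t    t·PV        t(t+1)·PV
  1        17.50        17.1401        17.1401          34.2801
  2        17.50        16.7875        33.5750         100.7251
  3        17.50        16.4422        49.3267         197.3068
  4        17.50        16.1040        64.4162         322.0810
  5        17.50        15.7728        78.8641         473.1846
  6        17.50        15.4484        92.6904         648.8329
  7     1,017.50       879.7398     6,158.1784      49,265.4269
  Σ                    977.4349     6,494.1909      51,041.8374
P = 977.4349; D_Mac = 6.64412 yrs; D_mod = 6.50746 yrs; C = 50.09415.
Duration effect: -6.50746 × (+0.023) = -0.149672
Convexity effect: 0.5 × 50.09415 × (0.023)² = +0.0132499
ΔP/P ≈ -0.149672 + 0.0132499 = -0.136422 = -13.6422%.

-13.64%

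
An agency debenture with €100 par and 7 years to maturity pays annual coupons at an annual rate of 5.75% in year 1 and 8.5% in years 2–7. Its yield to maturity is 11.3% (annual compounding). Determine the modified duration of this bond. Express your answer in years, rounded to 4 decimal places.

5.0021 years

Periodic yield y = 0.113. First find Macaulay duration:
  t   CF        PV=CF/(1+0.113)^t    t·PV
  1         5.75         5.1662         5.1662
  2         8.50         6.8617        13.7233
  3         8.50         6.1650        18.4950
  4         8.50         5.5391        22.1564
  5         8.50         4.9767        24.8836
  6         8.50         4.4714        26.8287
  7       108.50        51.2818       358.9729
  Σ                     84.4620       470.2260
P = 84.4620; Macaulay duration = 470.2260 / 84.4620 = 5.56731 years.
Modified duration = D_Mac / (1 + y) = 5.56731 / 1.113 = 5.00208 years.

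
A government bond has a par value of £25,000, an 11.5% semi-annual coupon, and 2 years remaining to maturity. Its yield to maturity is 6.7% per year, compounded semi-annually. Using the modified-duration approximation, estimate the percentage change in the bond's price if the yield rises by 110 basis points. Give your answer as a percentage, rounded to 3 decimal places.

Periodic yield y = 0.0335. Modified duration first:
  t   CF        PV=CF/(1+0.0335)^t    t·PV
  1     1,437.50     1,390.9047     1,390.9047
  2     1,437.50     1,345.8197     2,691.6395
  3     1,437.50     1,302.1962     3,906.5885
  4    26,437.50    23,172.7972    92,691.1888
  Σ                 27,211.7178   100,680.3214
P = 27,211.7178; D_Mac = 3.69989 half-year periods = 1.84994 yrs; D_mod = 1.84994/(1+0.0335) = 1.78998 yrs.
ΔP/P ≈ -D_mod · Δy = -1.78998 × (+0.011) = -0.019690 = -1.9690%.

-1.969%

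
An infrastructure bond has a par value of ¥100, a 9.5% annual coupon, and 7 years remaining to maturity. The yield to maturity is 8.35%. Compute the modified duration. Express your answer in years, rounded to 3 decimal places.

Periodic yield y = 0.0835. First find Macaulay duration:
  t   CF        PV=CF/(1+0.0835)^t    t·PV
  1         9.50         8.7679         8.7679
  2         9.50         8.0922        16.1844
  3         9.50         7.4686        22.4057
  4         9.50         6.8930        27.5720
  5         9.50         6.3618        31.8089
  6         9.50         5.8715        35.2291
  7       109.50        62.4614       437.2298
  Σ                    105.9163       579.1977
P = 105.9163; Macaulay duration = 579.1977 / 105.9163 = 5.46845 years.
Modified duration = D_Mac / (1 + y) = 5.46845 / 1.0835 = 5.04702 years.

5.047 years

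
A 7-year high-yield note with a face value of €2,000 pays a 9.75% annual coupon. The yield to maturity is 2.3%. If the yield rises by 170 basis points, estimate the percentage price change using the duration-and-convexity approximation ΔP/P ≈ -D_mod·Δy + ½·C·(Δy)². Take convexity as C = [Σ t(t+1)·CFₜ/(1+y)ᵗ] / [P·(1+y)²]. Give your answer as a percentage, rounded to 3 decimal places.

With y = 0.023:
  t   CF        PV=CF/(1+0.023)^t    t·PV        t(t+1)·PV
  1       195.00       190.6158       190.6158         381.2317
  2       195.00       186.3302       372.6605       1,117.9814
  3       195.00       182.1410       546.4230       2,185.6920
  4       195.00       178.0459       712.1838       3,560.9188
  5       195.00       174.0430       870.2148       5,221.2886
  6       195.00       170.1300     1,020.7798       7,145.4585
  7     2,195.00     1,871.9967    13,103.9772     104,831.8176
  Σ                  2,953.3027    16,816.8548     124,444.3885
P = 2,953.3027; D_Mac = 5.69425 yrs; D_mod = 5.56623 yrs; C = 40.26392.
Duration effect: -5.56623 × (+0.017) = -0.094626
Convexity effect: 0.5 × 40.26392 × (0.017)² = +0.0058181
ΔP/P ≈ -0.094626 + 0.0058181 = -0.088808 = -8.8808%.

-8.881%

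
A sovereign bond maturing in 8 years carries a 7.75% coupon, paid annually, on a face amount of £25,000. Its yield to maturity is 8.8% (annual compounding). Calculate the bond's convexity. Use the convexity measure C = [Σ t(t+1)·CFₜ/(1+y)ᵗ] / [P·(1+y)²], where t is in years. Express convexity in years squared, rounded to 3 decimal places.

With y = 0.088:
  t   CF        PV=CF/(1+0.088)^t    t·PV        t(t+1)·PV
  1     1,937.50     1,780.7904     1,780.7904       3,561.5809
  2     1,937.50     1,636.7559     3,273.5118       9,820.5355
  3     1,937.50     1,504.3713     4,513.1138      18,052.4550
  4     1,937.50     1,382.6942     5,530.7767      27,653.8833
  5     1,937.50     1,270.8586     6,354.2930      38,125.7582
  6     1,937.50     1,168.0686     7,008.4114      49,058.8800
  7     1,937.50     1,073.5924     7,515.1471      60,121.1765
  8    26,937.50    13,719.1159   109,752.9271     987,776.3438
  Σ                 23,536.2473   145,728.9713   1,194,170.6132
P = 23,536.2473.
Convexity = Σ t(t+1)·PV / [P·(1+y)²] = 1,194,170.6132 / (23,536.2473 × 1.183744) = 42.86190.

42.862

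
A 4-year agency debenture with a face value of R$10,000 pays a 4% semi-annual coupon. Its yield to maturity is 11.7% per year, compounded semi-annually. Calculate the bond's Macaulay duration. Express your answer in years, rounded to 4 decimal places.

3.6877 years

Periodic yield y = 0.0585. Discount each cash flow and weight by its period:
  t   CF        PV=CF/(1+0.0585)^t    t·PV
  1       200.00       188.9466       188.9466
  2       200.00       178.5041       357.0083
  3       200.00       168.6388       505.9163
  4       200.00       159.3186       637.2745
  5       200.00       150.5136       752.5679
  6       200.00       142.1952       853.1710
  7       200.00       134.3365       940.3553
  8    10,200.00     6,472.5181    51,780.1447
  Σ                  7,594.9715    56,015.3846
Price P = Σ PV = 7,594.9715.
Macaulay duration = Σ(t·PV) / P = 56,015.3846 / 7,594.9715 = 7.37533 half-year periods.
In years: 7.37533 / 2 = 3.68766 years.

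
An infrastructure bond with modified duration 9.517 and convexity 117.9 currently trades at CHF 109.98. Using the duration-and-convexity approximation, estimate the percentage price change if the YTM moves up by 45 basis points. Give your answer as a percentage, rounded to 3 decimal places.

Duration effect: -D_mod·Δy = -9.517 × (+0.0045) = -0.0428265
Convexity effect: ½·C·(Δy)² = 0.5 × 117.9 × (0.0045)² = +0.0011937375
ΔP/P ≈ -0.0428265 + 0.0011937375 = -0.0416327625
= -4.16327625%.

-4.163%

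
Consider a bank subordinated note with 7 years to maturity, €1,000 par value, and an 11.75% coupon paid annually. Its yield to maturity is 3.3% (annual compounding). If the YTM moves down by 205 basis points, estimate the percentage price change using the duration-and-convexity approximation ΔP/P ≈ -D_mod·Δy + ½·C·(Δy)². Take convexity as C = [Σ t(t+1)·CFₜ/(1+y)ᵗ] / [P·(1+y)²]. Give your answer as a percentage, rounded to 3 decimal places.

With y = 0.033:
  t   CF        PV=CF/(1+0.033)^t    t·PV        t(t+1)·PV
  1       117.50       113.7464       113.7464         227.4927
  2       117.50       110.1127       220.2253         660.6759
  3       117.50       106.5950       319.7851       1,279.1402
  4       117.50       103.1898       412.7590       2,063.7951
  5       117.50        99.8933       499.4664       2,996.7983
  6       117.50        96.7021       580.2126       4,061.4885
  7     1,117.50       890.3183     6,232.2278      49,857.8226
  Σ                  1,520.5574     8,378.4226      61,147.2134
P = 1,520.5574; D_Mac = 5.51010 yrs; D_mod = 5.33407 yrs; C = 37.68541.
Duration effect: -5.33407 × (-0.0205) = +0.109349
Convexity effect: 0.5 × 37.68541 × (-0.0205)² = +0.0079186
ΔP/P ≈ +0.109349 + 0.0079186 = +0.117267 = +11.7267%.

+11.727%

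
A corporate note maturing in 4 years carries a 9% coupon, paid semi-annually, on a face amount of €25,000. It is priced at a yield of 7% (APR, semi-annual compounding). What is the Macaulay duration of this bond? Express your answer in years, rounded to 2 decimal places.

3.47 years

Periodic yield y = 0.035. Discount each cash flow and weight by its period:
  t   CF        PV=CF/(1+0.035)^t    t·PV
  1     1,125.00     1,086.9565     1,086.9565
  2     1,125.00     1,050.1995     2,100.3991
  3     1,125.00     1,014.6855     3,044.0566
  4     1,125.00       980.3725     3,921.4900
  5     1,125.00       947.2198     4,736.0991
  6     1,125.00       915.1882     5,491.1293
  7     1,125.00       884.2398     6,189.6788
  8    26,125.00    19,839.6269   158,717.0152
  Σ                 26,718.4889   185,286.8247
Price P = Σ PV = 26,718.4889.
Macaulay duration = Σ(t·PV) / P = 185,286.8247 / 26,718.4889 = 6.93478 half-year periods.
In years: 6.93478 / 2 = 3.46739 years.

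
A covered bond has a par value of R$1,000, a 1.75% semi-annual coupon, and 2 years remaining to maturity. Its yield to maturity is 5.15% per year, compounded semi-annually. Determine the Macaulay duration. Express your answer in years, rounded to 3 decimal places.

Periodic yield y = 0.02575. Discount each cash flow and weight by its period:
  t   CF        PV=CF/(1+0.02575)^t    t·PV
  1         8.75         8.5303         8.5303
  2         8.75         8.3162        16.6324
  3         8.75         8.1074        24.3223
  4     1,008.75       911.2078     3,644.8313
  Σ                    936.1618     3,694.3164
Price P = Σ PV = 936.1618.
Macaulay duration = Σ(t·PV) / P = 3,694.3164 / 936.1618 = 3.94624 half-year periods.
In years: 3.94624 / 2 = 1.97312 years.

1.973 years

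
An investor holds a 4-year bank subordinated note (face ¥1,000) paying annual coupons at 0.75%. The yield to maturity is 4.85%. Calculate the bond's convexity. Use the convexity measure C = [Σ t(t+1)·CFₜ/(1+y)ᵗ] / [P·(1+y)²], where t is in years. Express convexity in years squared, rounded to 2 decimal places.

17.90

With y = 0.0485:
  t   CF        PV=CF/(1+0.0485)^t    t·PV        t(t+1)·PV
  1         7.50         7.1531         7.1531          14.3062
  2         7.50         6.8222        13.6444          40.9332
  3         7.50         6.5066        19.5199          78.0795
  4     1,007.50       833.6261     3,334.5045      16,672.5225
  Σ                    854.1080     3,374.8219      16,805.8413
P = 854.1080.
Convexity = Σ t(t+1)·PV / [P·(1+y)²] = 16,805.8413 / (854.1080 × 1.099352) = 17.89825.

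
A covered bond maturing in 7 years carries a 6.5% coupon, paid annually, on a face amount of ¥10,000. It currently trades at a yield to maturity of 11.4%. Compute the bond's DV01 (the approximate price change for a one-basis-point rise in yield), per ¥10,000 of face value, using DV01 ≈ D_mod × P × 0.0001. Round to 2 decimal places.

Periodic yield y = 0.114.
  t   CF        PV=CF/(1+0.114)^t    t·PV
  1       650.00       583.4829       583.4829
  2       650.00       523.7728     1,047.5457
  3       650.00       470.1731     1,410.5193
  4       650.00       422.0584     1,688.2338
  5       650.00       378.8675     1,894.3377
  6       650.00       340.0965     2,040.5792
  7    10,650.00     5,002.1104    35,014.7727
  Σ                  7,720.5618    43,679.4714
P = 7,720.5618; D_Mac = 5.65755 yrs; D_mod = 5.07859 yrs.
DV01 ≈ 5.07859 × 7,720.5618 × 0.0001 = 3.920958.

¥3.92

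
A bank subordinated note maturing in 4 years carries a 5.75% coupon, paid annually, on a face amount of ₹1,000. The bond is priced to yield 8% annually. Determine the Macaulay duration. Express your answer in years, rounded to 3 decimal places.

Periodic yield y = 0.08. Discount each cash flow and weight by its year:
  t   CF        PV=CF/(1+0.08)^t    t·PV
  1        57.50        53.2407        53.2407
  2        57.50        49.2970        98.5940
  3        57.50        45.6454       136.9361
  4     1,057.50       777.2941     3,109.1763
  Σ                    925.4771     3,397.9470
Price P = Σ PV = 925.4771.
Macaulay duration = Σ(t·PV) / P = 3,397.9470 / 925.4771 = 3.67156 years.

3.672 years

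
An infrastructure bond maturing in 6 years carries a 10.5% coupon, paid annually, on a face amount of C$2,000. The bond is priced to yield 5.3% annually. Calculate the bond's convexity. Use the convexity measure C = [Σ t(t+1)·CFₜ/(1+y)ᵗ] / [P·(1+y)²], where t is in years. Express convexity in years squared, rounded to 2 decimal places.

With y = 0.053:
  t   CF        PV=CF/(1+0.053)^t    t·PV        t(t+1)·PV
  1       210.00       199.4302       199.4302         398.8604
  2       210.00       189.3924       378.7848       1,136.3544
  3       210.00       179.8598       539.5795       2,158.3180
  4       210.00       170.8071       683.2282       3,416.1411
  5       210.00       162.2099       811.0497       4,866.2979
  6     2,210.00     1,621.1457     9,726.8742      68,088.1191
  Σ                  2,522.8451    12,338.9465      80,064.0909
P = 2,522.8451.
Convexity = Σ t(t+1)·PV / [P·(1+y)²] = 80,064.0909 / (2,522.8451 × 1.108809) = 28.62137.

28.62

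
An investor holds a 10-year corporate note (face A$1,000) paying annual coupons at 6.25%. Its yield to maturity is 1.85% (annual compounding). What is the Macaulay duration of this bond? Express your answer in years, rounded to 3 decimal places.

8.118 years

Periodic yield y = 0.0185. Discount each cash flow and weight by its year:
  t   CF        PV=CF/(1+0.0185)^t    t·PV
  1        62.50        61.3648        61.3648
  2        62.50        60.2501       120.5002
  3        62.50        59.1557       177.4672
  4        62.50        58.0812       232.3250
  5        62.50        57.0263       285.1313
  6        62.50        55.9904       335.9426
  7        62.50        54.9734       384.8140
  8        62.50        53.9749       431.7991
  9        62.50        52.9945       476.9504
  10    1,062.50       884.5423     8,845.4230
  Σ                  1,398.3536    11,351.7175
Price P = Σ PV = 1,398.3536.
Macaulay duration = Σ(t·PV) / P = 11,351.7175 / 1,398.3536 = 8.11792 years.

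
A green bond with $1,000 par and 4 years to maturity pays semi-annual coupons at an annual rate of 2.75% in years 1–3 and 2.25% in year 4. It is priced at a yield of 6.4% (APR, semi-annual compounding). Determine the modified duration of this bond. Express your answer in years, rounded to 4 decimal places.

Periodic yield y = 0.032. First find Macaulay duration:
  t   CF        PV=CF/(1+0.032)^t    t·PV
  1        13.75        13.3236        13.3236
  2        13.75        12.9105        25.8210
  3        13.75        12.5102        37.5305
  4        13.75        12.1223        48.4891
  5        13.75        11.7464        58.7319
  6        13.75        11.3822        68.2929
  7        11.25         9.0239        63.1674
  8     1,011.25       785.9971     6,287.9770
  Σ                    869.0162     6,603.3335
P = 869.0162; Macaulay duration = 6,603.3335 / 869.0162 = 7.59863 half-year periods = 3.79932 years.
Modified duration = D_Mac / (1 + y) = 3.79932 / 1.032 = 3.68151 years.

3.6815 years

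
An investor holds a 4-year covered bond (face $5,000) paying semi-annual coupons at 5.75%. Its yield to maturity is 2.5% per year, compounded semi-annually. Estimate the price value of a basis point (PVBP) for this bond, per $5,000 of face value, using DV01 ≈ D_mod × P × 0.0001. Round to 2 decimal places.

Periodic yield y = 0.0125.
  t   CF        PV=CF/(1+0.0125)^t    t·PV
  1       143.75       141.9753       141.9753
  2       143.75       140.2225       280.4451
  3       143.75       138.4914       415.4742
  4       143.75       136.7816       547.1265
  5       143.75       135.0930       675.4648
  6       143.75       133.4251       800.5508
  7       143.75       131.7779       922.4454
  8     5,143.75     4,657.1433    37,257.1461
  Σ                  5,614.9101    41,040.6280
P = 5,614.9101; D_Mac = 7.30922 half-year periods = 3.65461 yrs; D_mod = 3.60949 yrs.
DV01 ≈ 3.60949 × 5,614.9101 × 0.0001 = 2.026698.

$2.03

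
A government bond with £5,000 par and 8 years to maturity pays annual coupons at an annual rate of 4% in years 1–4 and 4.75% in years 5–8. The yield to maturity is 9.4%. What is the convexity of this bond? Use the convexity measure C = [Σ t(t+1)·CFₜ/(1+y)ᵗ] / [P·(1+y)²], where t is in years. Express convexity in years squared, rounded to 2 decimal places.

With y = 0.094:
  t   CF        PV=CF/(1+0.094)^t    t·PV        t(t+1)·PV
  1       200.00       182.8154       182.8154         365.6307
  2       200.00       167.1073       334.2145       1,002.6436
  3       200.00       152.7489       458.2466       1,832.9865
  4       200.00       139.6242       558.4968       2,792.4841
  5       237.50       151.5574       757.7868       4,546.7205
  6       237.50       138.5351       831.2103       5,818.4723
  7       237.50       126.6317       886.4217       7,091.3739
  8     5,237.50     2,552.6158    20,420.9267     183,788.3405
  Σ                  3,611.6356    24,430.1189     207,238.6522
P = 3,611.6356.
Convexity = Σ t(t+1)·PV / [P·(1+y)²] = 207,238.6522 / (3,611.6356 × 1.196836) = 47.94377.

47.94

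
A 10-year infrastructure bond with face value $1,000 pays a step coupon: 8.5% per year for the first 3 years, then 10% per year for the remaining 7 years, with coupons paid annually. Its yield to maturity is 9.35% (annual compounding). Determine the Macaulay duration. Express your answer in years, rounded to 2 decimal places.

Periodic yield y = 0.0935. Discount each cash flow and weight by its year:
  t   CF        PV=CF/(1+0.0935)^t    t·PV
  1        85.00        77.7321        77.7321
  2        85.00        71.0856       142.1711
  3        85.00        65.0074       195.0221
  4       100.00        69.9399       279.7595
  5       100.00        63.9596       319.7982
  6       100.00        58.4908       350.9446
  7       100.00        53.4895       374.4265
  8       100.00        48.9159       391.3269
  9       100.00        44.7333       402.5997
  10    1,100.00       449.9920     4,499.9202
  Σ                  1,003.3459     7,033.7008
Price P = Σ PV = 1,003.3459.
Macaulay duration = Σ(t·PV) / P = 7,033.7008 / 1,003.3459 = 7.01025 years.

7.01 years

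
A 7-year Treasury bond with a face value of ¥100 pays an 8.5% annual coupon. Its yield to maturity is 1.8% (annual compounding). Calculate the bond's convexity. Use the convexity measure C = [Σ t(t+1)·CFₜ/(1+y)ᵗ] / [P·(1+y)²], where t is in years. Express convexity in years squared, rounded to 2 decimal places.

With y = 0.018:
  t   CF        PV=CF/(1+0.018)^t    t·PV        t(t+1)·PV
  1         8.50         8.3497         8.3497          16.6994
  2         8.50         8.2021        16.4041          49.2124
  3         8.50         8.0570        24.1711          96.6845
  4         8.50         7.9146        31.6583         158.2916
  5         8.50         7.7746        38.8732         233.2391
  6         8.50         7.6372        45.8230         320.7610
  7       108.50        95.7625       670.3372       5,362.6977
  Σ                    143.6977       835.6167       6,237.5857
P = 143.6977.
Convexity = Σ t(t+1)·PV / [P·(1+y)²] = 6,237.5857 / (143.6977 × 1.036324) = 41.88623.

41.89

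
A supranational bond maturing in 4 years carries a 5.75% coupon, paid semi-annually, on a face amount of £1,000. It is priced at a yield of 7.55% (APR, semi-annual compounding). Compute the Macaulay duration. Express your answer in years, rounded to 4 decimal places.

3.6156 years

Periodic yield y = 0.03775. Discount each cash flow and weight by its period:
  t   CF        PV=CF/(1+0.03775)^t    t·PV
  1        28.75        27.7042        27.7042
  2        28.75        26.6964        53.3928
  3        28.75        25.7253        77.1758
  4        28.75        24.7894        99.1578
  5        28.75        23.8877       119.4384
  6        28.75        23.0187       138.1124
  7        28.75        22.1814       155.2697
  8     1,028.75       764.8353     6,118.6822
  Σ                    938.8383     6,788.9332
Price P = Σ PV = 938.8383.
Macaulay duration = Σ(t·PV) / P = 6,788.9332 / 938.8383 = 7.23121 half-year periods.
In years: 7.23121 / 2 = 3.61560 years.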